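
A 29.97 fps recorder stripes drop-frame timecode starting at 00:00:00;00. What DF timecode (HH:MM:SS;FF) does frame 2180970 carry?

20:12:51;22

Ten DF minutes hold 17982 frames, so frame 2180970 lies in block 121 (frames 2175822–2193803) with 5148 frames into that block.
The block's first minute is 1800 frames and the rest 1798 each; 5148 frames reaches minute 2, so 121 × 18 + 2 × 2 = 2182 labels have been skipped so far.
Adding those back, label number 2180970 + 2182 = 2183152 at 30 labels/s is 72771 s + 22 f = 20 h 12 min 51 s frame 22, i.e. 20:12:51;22.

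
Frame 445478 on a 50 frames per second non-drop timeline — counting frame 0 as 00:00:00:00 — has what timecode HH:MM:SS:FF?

445478 ÷ 50 = 8909 full seconds, remainder 28 frames.
8909 s = 2 h 28 min 29 s.
Timecode: 02:28:29:28.

02:28:29:28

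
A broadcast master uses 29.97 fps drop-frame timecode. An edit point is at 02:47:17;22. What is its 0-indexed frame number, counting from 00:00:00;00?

300830

As if non-drop at 30 labels/s: (2 × 3600 + 47 × 60 + 17) × 30 + 22 = 301132.
Minute boundaries passed: 167; those not divisible by 10: 167 − 16 = 151; dropped labels = 2 × 151 = 302.
Actual frame index = 301132 − 302 = 300830.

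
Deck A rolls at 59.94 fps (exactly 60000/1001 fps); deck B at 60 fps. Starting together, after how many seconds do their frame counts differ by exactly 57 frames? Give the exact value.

950.95 seconds

The gap grows by |60 − 60000/1001| = 60/1001 frames per second.
Time for a 57-frame gap: 57 ÷ (60/1001) = 950.95 s.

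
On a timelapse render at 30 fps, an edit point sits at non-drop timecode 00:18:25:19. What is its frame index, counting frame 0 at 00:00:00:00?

Total seconds to the label: (0 × 3600 + 18 × 60 + 25) = 1105.
Frame index = 1105 × 30 + 19 = 33169.

frame 33169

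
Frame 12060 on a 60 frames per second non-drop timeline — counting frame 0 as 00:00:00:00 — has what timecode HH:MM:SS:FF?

00:03:21:00

12060 ÷ 60 = 201 full seconds, remainder 0 frames.
201 s = 0 h 3 min 21 s.
Timecode: 00:03:21:00.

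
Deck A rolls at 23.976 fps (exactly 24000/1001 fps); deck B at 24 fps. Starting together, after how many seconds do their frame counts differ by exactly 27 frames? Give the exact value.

1126.125 seconds

The gap grows by |24 − 24000/1001| = 24/1001 frames per second.
Time for a 27-frame gap: 27 ÷ (24/1001) = 1126.125 s.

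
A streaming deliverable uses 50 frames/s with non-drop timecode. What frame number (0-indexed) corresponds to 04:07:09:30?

Total seconds to the label: (4 × 3600 + 7 × 60 + 9) = 14829.
Frame index = 14829 × 50 + 30 = 741480.

frame 741480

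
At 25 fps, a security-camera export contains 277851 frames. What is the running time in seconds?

11114.04 seconds

Running time = 277851 / (25) = 11114.04 s.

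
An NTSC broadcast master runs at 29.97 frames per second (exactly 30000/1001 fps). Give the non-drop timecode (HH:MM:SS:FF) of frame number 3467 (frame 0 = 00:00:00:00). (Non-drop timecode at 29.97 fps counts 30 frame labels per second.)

3467 ÷ 30 = 115 full seconds, remainder 17 frames.
115 s = 0 h 1 min 55 s.
Timecode: 00:01:55:17.

00:01:55:17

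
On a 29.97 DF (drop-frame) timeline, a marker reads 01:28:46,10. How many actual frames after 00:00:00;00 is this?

As if non-drop at 30 labels/s: (1 × 3600 + 28 × 60 + 46) × 30 + 10 = 159790.
Minute boundaries passed: 88; those not divisible by 10: 88 − 8 = 80; dropped labels = 2 × 80 = 160.
Actual frame index = 159790 − 160 = 159630.

159630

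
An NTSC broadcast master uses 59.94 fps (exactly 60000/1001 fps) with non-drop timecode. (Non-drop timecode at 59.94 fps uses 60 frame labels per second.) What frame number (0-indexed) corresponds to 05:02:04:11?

Total seconds to the label: (5 × 3600 + 2 × 60 + 4) = 18124.
Frame index = 18124 × 60 + 11 = 1087451.

1087451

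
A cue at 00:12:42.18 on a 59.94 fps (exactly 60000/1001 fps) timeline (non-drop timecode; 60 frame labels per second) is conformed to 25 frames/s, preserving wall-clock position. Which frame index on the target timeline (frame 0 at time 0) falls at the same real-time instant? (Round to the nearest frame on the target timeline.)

frame 19077

Source frame index: (0×3600 + 12×60 + 42) × 60 + 18 = 45738.
Real time: 45738 / (60000/1001) = 7630623/10000 s.
Target frame: (7630623/10000) × (25) = 7630623/400 ≈ 19076.557 → 19077.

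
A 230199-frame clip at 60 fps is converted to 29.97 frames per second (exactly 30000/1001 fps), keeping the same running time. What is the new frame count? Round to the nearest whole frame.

114985 frames

Frames at target rate = 230199 × (30000/1001) / (60) = 115099500/1001 ≈ 114984.515.
Nearest whole frame: 114985.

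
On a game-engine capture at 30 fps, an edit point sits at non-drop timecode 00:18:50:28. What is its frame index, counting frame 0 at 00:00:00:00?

Total seconds to the label: (0 × 3600 + 18 × 60 + 50) = 1130.
Frame index = 1130 × 30 + 28 = 33928.

frame 33928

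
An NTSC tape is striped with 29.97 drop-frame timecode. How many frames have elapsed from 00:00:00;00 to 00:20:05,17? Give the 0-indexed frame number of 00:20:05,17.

Complete 10-minute blocks: 2, each 17982 frames → 35964.
Remaining 0 whole minutes in the current block: 0 frames.
Within the current minute: 5 × 30 + 17 = 167. Total = 35964 + 0 + 167 = 36131.

36131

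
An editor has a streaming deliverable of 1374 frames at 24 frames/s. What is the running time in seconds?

Running time = 1374 / (24) = 57.25 s.

57.25 seconds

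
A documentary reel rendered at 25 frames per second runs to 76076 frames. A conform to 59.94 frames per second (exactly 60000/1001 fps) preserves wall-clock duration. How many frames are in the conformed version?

182400 frames

Target frames = source frames × (target rate / source rate) = 76076 × (60000/1001)/(25) = 76076 × 2400/1001 = 182400.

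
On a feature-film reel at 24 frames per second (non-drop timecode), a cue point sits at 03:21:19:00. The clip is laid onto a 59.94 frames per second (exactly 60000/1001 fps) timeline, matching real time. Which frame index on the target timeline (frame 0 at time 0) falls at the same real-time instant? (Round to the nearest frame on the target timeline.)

frame 724016

Source frame index: (3×3600 + 21×60 + 19) × 24 + 0 = 289896.
Real time: 289896 / (24) = 12079 s.
Target frame: (12079) × (60000/1001) = 724740000/1001 ≈ 724015.984 → 724016.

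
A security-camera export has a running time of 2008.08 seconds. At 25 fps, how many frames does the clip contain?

50202 frames

Frames = 2008.08 × 25 = 50202.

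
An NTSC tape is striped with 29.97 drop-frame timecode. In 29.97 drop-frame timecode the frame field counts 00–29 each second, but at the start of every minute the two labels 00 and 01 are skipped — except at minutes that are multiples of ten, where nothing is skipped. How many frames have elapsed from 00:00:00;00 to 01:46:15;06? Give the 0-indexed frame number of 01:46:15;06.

191064

Complete 10-minute blocks: 10, each 17982 frames → 179820.
Remaining 6 whole minutes in the current block: 1800 + 5 × 1798 = 10790 frames.
Within the current minute: 15 × 30 + 6 − 2 = 454 (labels ;00/;01 skipped at this minute). Total = 179820 + 10790 + 454 = 191064.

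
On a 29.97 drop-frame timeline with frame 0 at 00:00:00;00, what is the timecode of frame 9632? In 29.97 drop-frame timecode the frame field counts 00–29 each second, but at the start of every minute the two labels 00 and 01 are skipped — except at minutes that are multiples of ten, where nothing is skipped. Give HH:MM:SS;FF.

00:05:21;12

Ten DF minutes hold 17982 frames, so frame 9632 lies in block 0 (frames 0–17981) with 9632 frames into that block.
The block's first minute is 1800 frames and the rest 1798 each; 9632 frames reaches minute 5, so 0 × 18 + 5 × 2 = 10 labels have been skipped so far.
Adding those back, label number 9632 + 10 = 9642 at 30 labels/s is 321 s + 12 f = 0 h 5 min 21 s frame 12, i.e. 00:05:21;12.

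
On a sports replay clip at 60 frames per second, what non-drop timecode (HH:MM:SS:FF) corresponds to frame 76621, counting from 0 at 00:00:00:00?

76621 ÷ 60 = 1277 full seconds, remainder 1 frame.
1277 s = 0 h 21 min 17 s.
Timecode: 00:21:17:01.

00:21:17:01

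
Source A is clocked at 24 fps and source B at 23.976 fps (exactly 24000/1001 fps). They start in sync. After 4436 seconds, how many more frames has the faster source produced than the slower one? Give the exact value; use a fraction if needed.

106464/1001 frames

A emits 24 × 4436 = 106464 frames; B emits 24000/1001 × 4436 = 106464000/1001.
Difference = 106464/1001 frames (≈ 106.3576); B is behind A.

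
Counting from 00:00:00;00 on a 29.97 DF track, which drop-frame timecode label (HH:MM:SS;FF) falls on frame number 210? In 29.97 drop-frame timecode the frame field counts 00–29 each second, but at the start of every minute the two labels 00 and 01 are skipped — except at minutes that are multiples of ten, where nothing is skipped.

00:00:07;00

Ten DF minutes hold 17982 frames, so frame 210 lies in block 0 (frames 0–17981) with 210 frames into that block.
The block's first minute is 1800 frames and the rest 1798 each; 210 frames reaches minute 0, so 0 × 18 + 0 × 2 = 0 labels have been skipped so far.
Adding those back, label number 210 + 0 = 210 at 30 labels/s is 7 s + 0 f = 0 h 0 min 7 s frame 0, i.e. 00:00:07;00.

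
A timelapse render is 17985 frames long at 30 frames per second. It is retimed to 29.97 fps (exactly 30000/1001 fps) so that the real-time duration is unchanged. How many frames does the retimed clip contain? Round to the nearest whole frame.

17967 frames

Frames at target rate = 17985 × (30000/1001) / (30) = 1635000/91 ≈ 17967.033.
Nearest whole frame: 17967.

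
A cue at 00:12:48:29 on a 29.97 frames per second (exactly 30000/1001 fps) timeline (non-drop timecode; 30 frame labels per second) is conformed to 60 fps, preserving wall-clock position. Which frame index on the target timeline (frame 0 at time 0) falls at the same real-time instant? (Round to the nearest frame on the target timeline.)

frame 46184

Source frame index: (0×3600 + 12×60 + 48) × 30 + 29 = 23069.
Real time: 23069 / (30000/1001) = 23092069/30000 s.
Target frame: (23092069/30000) × (60) = 23092069/500 ≈ 46184.138 → 46184.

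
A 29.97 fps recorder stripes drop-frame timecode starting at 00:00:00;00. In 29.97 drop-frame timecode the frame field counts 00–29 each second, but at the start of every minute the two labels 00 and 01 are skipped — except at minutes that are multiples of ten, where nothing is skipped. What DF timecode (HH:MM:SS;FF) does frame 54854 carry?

Ten DF minutes hold 17982 frames, so frame 54854 lies in block 3 (frames 53946–71927) with 908 frames into that block.
The block's first minute is 1800 frames and the rest 1798 each; 908 frames reaches minute 0, so 3 × 18 + 0 × 2 = 54 labels have been skipped so far.
Adding those back, label number 54854 + 54 = 54908 at 30 labels/s is 1830 s + 8 f = 0 h 30 min 30 s frame 8, i.e. 00:30:30;08.

00:30:30;08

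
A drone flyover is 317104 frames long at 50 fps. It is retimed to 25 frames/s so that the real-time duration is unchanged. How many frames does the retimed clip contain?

158552 frames

Target frames = source frames × (target rate / source rate) = 317104 × (25)/(50) = 317104 × 1/2 = 158552.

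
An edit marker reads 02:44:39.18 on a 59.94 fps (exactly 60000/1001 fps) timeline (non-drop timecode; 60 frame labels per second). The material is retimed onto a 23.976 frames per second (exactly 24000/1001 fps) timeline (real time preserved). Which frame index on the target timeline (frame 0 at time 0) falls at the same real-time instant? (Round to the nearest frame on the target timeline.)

frame 237103

Source frame index: (2×3600 + 44×60 + 39) × 60 + 18 = 592758.
Real time: 592758 / (60000/1001) = 98891793/10000 s.
Target frame: (98891793/10000) × (24000/1001) = 1185516/5 ≈ 237103.200 → 237103.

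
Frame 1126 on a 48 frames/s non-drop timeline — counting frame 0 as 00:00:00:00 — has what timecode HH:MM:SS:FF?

00:00:23:22

1126 ÷ 48 = 23 full seconds, remainder 22 frames.
23 s = 0 h 0 min 23 s.
Timecode: 00:00:23:22.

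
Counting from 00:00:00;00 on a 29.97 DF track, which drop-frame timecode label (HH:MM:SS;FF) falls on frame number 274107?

Each 10-minute DF block holds 10 × 60 × 30 − 9 × 2 = 17982 frames. 274107 ÷ 17982 → 15 full blocks, remainder 4377.
Within the partial block the first minute is 1800 frames and each further minute 1798, so 2 further minute boundaries passed. Total skipped labels = 18 × 15 + 2 × 2 = 274.
Non-drop label index = 274107 + 274 = 274381; at 30 labels/s that is 02:32:26:01, i.e. DF 02:32:26;01.

02:32:26;01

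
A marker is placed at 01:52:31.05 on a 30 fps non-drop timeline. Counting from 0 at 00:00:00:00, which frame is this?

202535

Total seconds to the label: (1 × 3600 + 52 × 60 + 31) = 6751.
Frame index = 6751 × 30 + 5 = 202535.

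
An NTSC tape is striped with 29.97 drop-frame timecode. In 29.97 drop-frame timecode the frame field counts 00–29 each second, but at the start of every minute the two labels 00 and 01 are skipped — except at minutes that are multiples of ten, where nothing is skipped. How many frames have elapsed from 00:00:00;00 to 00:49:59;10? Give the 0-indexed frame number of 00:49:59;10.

89890

Complete 10-minute blocks: 4, each 17982 frames → 71928.
Remaining 9 whole minutes in the current block: 1800 + 8 × 1798 = 16184 frames.
Within the current minute: 59 × 30 + 10 − 2 = 1778 (labels ;00/;01 skipped at this minute). Total = 71928 + 16184 + 1778 = 89890.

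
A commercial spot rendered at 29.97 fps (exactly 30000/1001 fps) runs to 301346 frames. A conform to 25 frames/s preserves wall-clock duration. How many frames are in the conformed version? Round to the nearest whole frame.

251373 frames

Frames at target rate = 301346 × (25) / (30000/1001) = 150823673/600 ≈ 251372.788.
Nearest whole frame: 251373.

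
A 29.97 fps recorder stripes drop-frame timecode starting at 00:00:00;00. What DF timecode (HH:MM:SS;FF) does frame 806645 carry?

07:28:35;03

Ten DF minutes hold 17982 frames, so frame 806645 lies in block 44 (frames 791208–809189) with 15437 frames into that block.
The block's first minute is 1800 frames and the rest 1798 each; 15437 frames reaches minute 8, so 44 × 18 + 8 × 2 = 808 labels have been skipped so far.
Adding those back, label number 806645 + 808 = 807453 at 30 labels/s is 26915 s + 3 f = 7 h 28 min 35 s frame 3, i.e. 07:28:35;03.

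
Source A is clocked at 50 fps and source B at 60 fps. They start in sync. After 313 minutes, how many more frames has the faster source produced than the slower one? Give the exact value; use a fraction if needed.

187800 frames

313 min = 18780 s.
A emits 50 × 18780 = 939000 frames; B emits 60 × 18780 = 1126800.
Difference = 187800 frames; B is ahead of A.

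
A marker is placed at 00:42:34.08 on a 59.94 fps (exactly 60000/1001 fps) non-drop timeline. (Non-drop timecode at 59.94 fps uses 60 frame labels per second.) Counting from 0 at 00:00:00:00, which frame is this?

frame 153248

Total seconds to the label: (0 × 3600 + 42 × 60 + 34) = 2554.
Frame index = 2554 × 60 + 8 = 153248.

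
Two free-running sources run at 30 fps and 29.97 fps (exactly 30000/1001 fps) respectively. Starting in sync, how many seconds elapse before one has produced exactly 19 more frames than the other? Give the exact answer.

The gap grows by |30000/1001 − 30| = 30/1001 frames per second.
Time for a 19-frame gap: 19 ÷ (30/1001) = 19019/30 s.

19019/30 seconds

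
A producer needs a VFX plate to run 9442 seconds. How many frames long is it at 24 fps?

226608 frames

Frames = 9442 × 24 = 226608.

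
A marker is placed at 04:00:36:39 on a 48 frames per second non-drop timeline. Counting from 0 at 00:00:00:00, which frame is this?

Total seconds to the label: (4 × 3600 + 0 × 60 + 36) = 14436.
Frame index = 14436 × 48 + 39 = 692967.

692967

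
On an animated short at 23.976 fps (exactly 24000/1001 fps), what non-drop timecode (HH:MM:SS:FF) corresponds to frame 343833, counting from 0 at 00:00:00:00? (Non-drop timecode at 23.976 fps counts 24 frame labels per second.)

03:58:46:09

343833 ÷ 24 = 14326 full seconds, remainder 9 frames.
14326 s = 3 h 58 min 46 s.
Timecode: 03:58:46:09.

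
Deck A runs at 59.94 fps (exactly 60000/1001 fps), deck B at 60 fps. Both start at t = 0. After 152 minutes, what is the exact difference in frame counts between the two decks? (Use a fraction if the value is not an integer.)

152 min = 9120 s.
A emits 60000/1001 × 9120 = 547200000/1001 frames; B emits 60 × 9120 = 547200.
Difference = 547200/1001 frames (≈ 546.6533); B is ahead of A.

547200/1001 frames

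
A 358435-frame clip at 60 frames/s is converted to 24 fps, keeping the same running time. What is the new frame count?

143374 frames

Target frames = source frames × (target rate / source rate) = 358435 × (24)/(60) = 358435 × 2/5 = 143374.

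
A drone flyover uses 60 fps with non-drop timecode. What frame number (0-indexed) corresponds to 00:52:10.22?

Total seconds to the label: (0 × 3600 + 52 × 60 + 10) = 3130.
Frame index = 3130 × 60 + 22 = 187822.

frame 187822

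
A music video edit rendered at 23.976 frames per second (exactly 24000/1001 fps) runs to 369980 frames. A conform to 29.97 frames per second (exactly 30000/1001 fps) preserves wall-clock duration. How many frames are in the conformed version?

462475 frames

Target frames = source frames × (target rate / source rate) = 369980 × (30000/1001)/(24000/1001) = 369980 × 5/4 = 462475.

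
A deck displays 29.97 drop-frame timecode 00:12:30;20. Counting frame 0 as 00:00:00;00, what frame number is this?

22498

As if non-drop at 30 labels/s: (0 × 3600 + 12 × 60 + 30) × 30 + 20 = 22520.
Minute boundaries passed: 12; those not divisible by 10: 12 − 1 = 11; dropped labels = 2 × 11 = 22.
Actual frame index = 22520 − 22 = 22498.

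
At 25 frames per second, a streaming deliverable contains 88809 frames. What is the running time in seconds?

Running time = 88809 / (25) = 3552.36 s.

3552.36 seconds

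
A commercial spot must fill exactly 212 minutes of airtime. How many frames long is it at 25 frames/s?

212 min = 12720 s.
Frames = 12720 × 25 = 318000.

318000 frames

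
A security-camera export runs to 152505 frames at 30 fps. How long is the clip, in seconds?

5083.5 seconds

Running time = 152505 / (30) = 5083.5 s.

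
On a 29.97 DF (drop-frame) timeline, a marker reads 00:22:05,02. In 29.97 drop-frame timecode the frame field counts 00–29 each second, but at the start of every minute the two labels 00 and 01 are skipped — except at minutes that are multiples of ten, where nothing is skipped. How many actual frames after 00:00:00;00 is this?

39712

As if non-drop at 30 labels/s: (0 × 3600 + 22 × 60 + 5) × 30 + 2 = 39752.
Minute boundaries passed: 22; those not divisible by 10: 22 − 2 = 20; dropped labels = 2 × 20 = 40.
Actual frame index = 39752 − 40 = 39712.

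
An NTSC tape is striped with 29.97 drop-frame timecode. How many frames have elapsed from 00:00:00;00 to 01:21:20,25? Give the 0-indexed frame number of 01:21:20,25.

146279

As if non-drop at 30 labels/s: (1 × 3600 + 21 × 60 + 20) × 30 + 25 = 146425.
Minute boundaries passed: 81; those not divisible by 10: 81 − 8 = 73; dropped labels = 2 × 73 = 146.
Actual frame index = 146425 − 146 = 146279.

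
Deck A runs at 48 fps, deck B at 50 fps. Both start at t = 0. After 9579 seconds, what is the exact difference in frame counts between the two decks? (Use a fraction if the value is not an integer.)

A emits 48 × 9579 = 459792 frames; B emits 50 × 9579 = 478950.
Difference = 19158 frames; B is ahead of A.

19158 frames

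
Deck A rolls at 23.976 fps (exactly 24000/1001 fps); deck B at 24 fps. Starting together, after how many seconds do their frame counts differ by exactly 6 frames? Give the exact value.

The gap grows by |24 − 24000/1001| = 24/1001 frames per second.
Time for a 6-frame gap: 6 ÷ (24/1001) = 250.25 s.

250.25 seconds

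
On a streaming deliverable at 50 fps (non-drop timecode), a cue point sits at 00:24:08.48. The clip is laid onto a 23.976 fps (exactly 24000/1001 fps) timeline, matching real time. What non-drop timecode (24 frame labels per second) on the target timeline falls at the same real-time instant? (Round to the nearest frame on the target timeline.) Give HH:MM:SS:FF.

Source frame index: (0×3600 + 24×60 + 8) × 50 + 48 = 72448.
Real time: 72448 / (50) = 36224/25 s.
Target frame: (36224/25) × (24000/1001) = 34775040/1001 ≈ 34740.300 → 34740.
At 24 labels/s: frame 34740 → 00:24:07:12.

00:24:07:12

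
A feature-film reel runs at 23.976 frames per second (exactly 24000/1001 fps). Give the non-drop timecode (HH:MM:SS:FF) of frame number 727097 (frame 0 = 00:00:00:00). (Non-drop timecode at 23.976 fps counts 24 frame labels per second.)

08:24:55:17

727097 ÷ 24 = 30295 full seconds, remainder 17 frames.
30295 s = 8 h 24 min 55 s.
Timecode: 08:24:55:17.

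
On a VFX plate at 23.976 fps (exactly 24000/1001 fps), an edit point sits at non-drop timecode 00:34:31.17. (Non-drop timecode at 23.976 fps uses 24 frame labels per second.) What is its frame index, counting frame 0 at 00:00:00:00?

Total seconds to the label: (0 × 3600 + 34 × 60 + 31) = 2071.
Frame index = 2071 × 24 + 17 = 49721.

49721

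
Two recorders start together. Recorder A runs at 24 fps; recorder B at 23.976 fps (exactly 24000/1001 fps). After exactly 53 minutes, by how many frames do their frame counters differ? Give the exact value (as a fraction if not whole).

76320/1001 frames

53 min = 3180 s.
A emits 24 × 3180 = 76320 frames; B emits 24000/1001 × 3180 = 76320000/1001.
Difference = 76320/1001 frames (≈ 76.2438); B is behind A.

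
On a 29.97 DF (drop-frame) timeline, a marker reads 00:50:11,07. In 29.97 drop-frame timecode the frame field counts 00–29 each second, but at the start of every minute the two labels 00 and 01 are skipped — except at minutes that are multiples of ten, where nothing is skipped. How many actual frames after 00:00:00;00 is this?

90247

As if non-drop at 30 labels/s: (0 × 3600 + 50 × 60 + 11) × 30 + 7 = 90337.
Minute boundaries passed: 50; those not divisible by 10: 50 − 5 = 45; dropped labels = 2 × 45 = 90.
Actual frame index = 90337 − 90 = 90247.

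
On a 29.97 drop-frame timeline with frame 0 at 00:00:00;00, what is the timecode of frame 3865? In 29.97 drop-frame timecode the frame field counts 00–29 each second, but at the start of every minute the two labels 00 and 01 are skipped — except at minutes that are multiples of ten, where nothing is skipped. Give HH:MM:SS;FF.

Each 10-minute DF block holds 10 × 60 × 30 − 9 × 2 = 17982 frames. 3865 ÷ 17982 → 0 full blocks, remainder 3865.
Within the partial block the first minute is 1800 frames and each further minute 1798, so 2 further minute boundaries passed. Total skipped labels = 18 × 0 + 2 × 2 = 4.
Non-drop label index = 3865 + 4 = 3869; at 30 labels/s that is 00:02:08:29, i.e. DF 00:02:08;29.

00:02:08;29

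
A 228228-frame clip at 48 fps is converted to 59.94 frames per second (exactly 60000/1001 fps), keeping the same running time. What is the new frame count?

Target frames = source frames × (target rate / source rate) = 228228 × (60000/1001)/(48) = 228228 × 1250/1001 = 285000.

285000 frames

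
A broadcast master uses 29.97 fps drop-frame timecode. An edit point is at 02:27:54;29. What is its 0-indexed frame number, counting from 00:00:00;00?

Complete 10-minute blocks: 14, each 17982 frames → 251748.
Remaining 7 whole minutes in the current block: 1800 + 6 × 1798 = 12588 frames.
Within the current minute: 54 × 30 + 29 − 2 = 1647 (labels ;00/;01 skipped at this minute). Total = 251748 + 12588 + 1647 = 265983.

265983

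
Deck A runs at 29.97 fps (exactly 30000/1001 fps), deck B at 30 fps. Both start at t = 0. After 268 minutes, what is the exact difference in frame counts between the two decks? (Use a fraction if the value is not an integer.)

268 min = 16080 s.
A emits 30000/1001 × 16080 = 482400000/1001 frames; B emits 30 × 16080 = 482400.
Difference = 482400/1001 frames (≈ 481.9181); B is ahead of A.

482400/1001 frames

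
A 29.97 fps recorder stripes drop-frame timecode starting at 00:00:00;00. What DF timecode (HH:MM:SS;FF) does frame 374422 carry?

03:28:13;08

Ten DF minutes hold 17982 frames, so frame 374422 lies in block 20 (frames 359640–377621) with 14782 frames into that block.
The block's first minute is 1800 frames and the rest 1798 each; 14782 frames reaches minute 8, so 20 × 18 + 8 × 2 = 376 labels have been skipped so far.
Adding those back, label number 374422 + 376 = 374798 at 30 labels/s is 12493 s + 8 f = 3 h 28 min 13 s frame 8, i.e. 03:28:13;08.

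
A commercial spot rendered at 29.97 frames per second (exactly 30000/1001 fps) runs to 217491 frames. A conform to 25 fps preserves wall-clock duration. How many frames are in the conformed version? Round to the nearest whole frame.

Frames at target rate = 217491 × (25) / (30000/1001) = 72569497/400 ≈ 181423.742.
Nearest whole frame: 181424.

181424 frames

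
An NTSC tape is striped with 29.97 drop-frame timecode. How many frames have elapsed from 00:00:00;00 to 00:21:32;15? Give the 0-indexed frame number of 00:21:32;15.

As if non-drop at 30 labels/s: (0 × 3600 + 21 × 60 + 32) × 30 + 15 = 38775.
Minute boundaries passed: 21; those not divisible by 10: 21 − 2 = 19; dropped labels = 2 × 19 = 38.
Actual frame index = 38775 − 38 = 38737.

38737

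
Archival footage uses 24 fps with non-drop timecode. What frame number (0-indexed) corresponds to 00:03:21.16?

Total seconds to the label: (0 × 3600 + 3 × 60 + 21) = 201.
Frame index = 201 × 24 + 16 = 4840.

frame 4840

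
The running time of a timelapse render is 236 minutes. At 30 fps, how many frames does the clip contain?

424800 frames

236 min = 14160 s.
Frames = 14160 × 30 = 424800.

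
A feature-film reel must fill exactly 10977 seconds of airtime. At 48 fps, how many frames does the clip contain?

526896 frames

Frames = 10977 × 48 = 526896.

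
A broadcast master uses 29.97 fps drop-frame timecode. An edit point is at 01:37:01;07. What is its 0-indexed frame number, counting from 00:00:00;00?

As if non-drop at 30 labels/s: (1 × 3600 + 37 × 60 + 1) × 30 + 7 = 174637.
Minute boundaries passed: 97; those not divisible by 10: 97 − 9 = 88; dropped labels = 2 × 88 = 176.
Actual frame index = 174637 − 176 = 174461.

174461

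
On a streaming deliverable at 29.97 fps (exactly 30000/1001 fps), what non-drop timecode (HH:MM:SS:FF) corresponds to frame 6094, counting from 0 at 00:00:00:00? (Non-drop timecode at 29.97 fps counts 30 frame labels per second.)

6094 ÷ 30 = 203 full seconds, remainder 4 frames.
203 s = 0 h 3 min 23 s.
Timecode: 00:03:23:04.

00:03:23:04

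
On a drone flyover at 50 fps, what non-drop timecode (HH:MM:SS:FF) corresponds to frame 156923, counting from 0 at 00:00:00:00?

156923 ÷ 50 = 3138 full seconds, remainder 23 frames.
3138 s = 0 h 52 min 18 s.
Timecode: 00:52:18:23.

00:52:18:23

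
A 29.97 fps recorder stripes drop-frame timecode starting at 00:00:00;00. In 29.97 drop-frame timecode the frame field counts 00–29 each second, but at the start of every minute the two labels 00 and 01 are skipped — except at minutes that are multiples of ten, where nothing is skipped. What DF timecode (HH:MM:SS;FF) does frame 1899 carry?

00:01:03;11

Each 10-minute DF block holds 10 × 60 × 30 − 9 × 2 = 17982 frames. 1899 ÷ 17982 → 0 full blocks, remainder 1899.
Within the partial block the first minute is 1800 frames and each further minute 1798, so 1 further minute boundary passed. Total skipped labels = 18 × 0 + 2 × 1 = 2.
Non-drop label index = 1899 + 2 = 1901; at 30 labels/s that is 00:01:03:11, i.e. DF 00:01:03;11.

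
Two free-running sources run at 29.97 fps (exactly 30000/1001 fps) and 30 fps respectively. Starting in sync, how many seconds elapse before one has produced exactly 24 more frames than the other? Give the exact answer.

The gap grows by |30 − 30000/1001| = 30/1001 frames per second.
Time for a 24-frame gap: 24 ÷ (30/1001) = 800.8 s.

800.8 seconds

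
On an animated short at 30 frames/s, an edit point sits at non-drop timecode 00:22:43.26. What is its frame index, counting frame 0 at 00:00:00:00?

Total seconds to the label: (0 × 3600 + 22 × 60 + 43) = 1363.
Frame index = 1363 × 30 + 26 = 40916.

40916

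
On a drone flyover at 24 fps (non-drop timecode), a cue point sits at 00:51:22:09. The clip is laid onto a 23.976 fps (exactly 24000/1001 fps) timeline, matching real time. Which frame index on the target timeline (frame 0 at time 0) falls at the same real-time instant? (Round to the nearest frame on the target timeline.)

frame 73903

Source frame index: (0×3600 + 51×60 + 22) × 24 + 9 = 73977.
Real time: 73977 / (24) = 24659/8 s.
Target frame: (24659/8) × (24000/1001) = 73977000/1001 ≈ 73903.097 → 73903.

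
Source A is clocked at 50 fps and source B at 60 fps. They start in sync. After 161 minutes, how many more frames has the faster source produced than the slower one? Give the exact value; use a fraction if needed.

96600 frames

161 min = 9660 s.
A emits 50 × 9660 = 483000 frames; B emits 60 × 9660 = 579600.
Difference = 96600 frames; B is ahead of A.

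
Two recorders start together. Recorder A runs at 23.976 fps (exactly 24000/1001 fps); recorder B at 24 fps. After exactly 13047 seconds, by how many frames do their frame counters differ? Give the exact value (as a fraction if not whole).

A emits 24000/1001 × 13047 = 313128000/1001 frames; B emits 24 × 13047 = 313128.
Difference = 313128/1001 frames (≈ 312.8152); B is ahead of A.

313128/1001 frames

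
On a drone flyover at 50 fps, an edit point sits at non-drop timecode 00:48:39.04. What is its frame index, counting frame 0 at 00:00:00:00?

Total seconds to the label: (0 × 3600 + 48 × 60 + 39) = 2919.
Frame index = 2919 × 50 + 4 = 145954.

frame 145954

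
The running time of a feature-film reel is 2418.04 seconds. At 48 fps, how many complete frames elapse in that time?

Frames = 2418.04 × 48 = 2901648/25 ≈ 116065.9200.
Complete frames: 116065.

116065 frames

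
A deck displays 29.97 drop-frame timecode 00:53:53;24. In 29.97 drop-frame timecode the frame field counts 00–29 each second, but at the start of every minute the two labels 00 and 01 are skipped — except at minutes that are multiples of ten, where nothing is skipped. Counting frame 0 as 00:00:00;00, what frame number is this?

As if non-drop at 30 labels/s: (0 × 3600 + 53 × 60 + 53) × 30 + 24 = 97014.
Minute boundaries passed: 53; those not divisible by 10: 53 − 5 = 48; dropped labels = 2 × 48 = 96.
Actual frame index = 97014 − 96 = 96918.

96918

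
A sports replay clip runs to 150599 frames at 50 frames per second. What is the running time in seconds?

3011.98 seconds

Running time = 150599 / (50) = 3011.98 s.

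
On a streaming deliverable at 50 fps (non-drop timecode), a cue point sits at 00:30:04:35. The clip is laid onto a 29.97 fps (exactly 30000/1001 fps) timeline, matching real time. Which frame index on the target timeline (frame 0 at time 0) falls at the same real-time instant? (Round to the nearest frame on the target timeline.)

frame 54087

Source frame index: (0×3600 + 30×60 + 4) × 50 + 35 = 90235.
Real time: 90235 / (50) = 18047/10 s.
Target frame: (18047/10) × (30000/1001) = 54141000/1001 ≈ 54086.913 → 54087.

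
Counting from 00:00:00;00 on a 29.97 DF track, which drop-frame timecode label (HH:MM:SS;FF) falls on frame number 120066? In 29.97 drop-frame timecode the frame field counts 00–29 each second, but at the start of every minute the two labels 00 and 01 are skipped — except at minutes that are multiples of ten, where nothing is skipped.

Ten DF minutes hold 17982 frames, so frame 120066 lies in block 6 (frames 107892–125873) with 12174 frames into that block.
The block's first minute is 1800 frames and the rest 1798 each; 12174 frames reaches minute 6, so 6 × 18 + 6 × 2 = 120 labels have been skipped so far.
Adding those back, label number 120066 + 120 = 120186 at 30 labels/s is 4006 s + 6 f = 1 h 6 min 46 s frame 6, i.e. 01:06:46;06.

01:06:46;06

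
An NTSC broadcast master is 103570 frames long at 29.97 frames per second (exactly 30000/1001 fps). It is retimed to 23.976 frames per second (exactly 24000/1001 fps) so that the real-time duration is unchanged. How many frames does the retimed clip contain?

Target frames = source frames × (target rate / source rate) = 103570 × (24000/1001)/(30000/1001) = 103570 × 4/5 = 82856.

82856 frames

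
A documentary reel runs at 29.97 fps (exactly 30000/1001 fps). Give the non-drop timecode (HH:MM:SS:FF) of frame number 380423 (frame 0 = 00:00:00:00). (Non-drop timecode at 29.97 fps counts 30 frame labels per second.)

380423 ÷ 30 = 12680 full seconds, remainder 23 frames.
12680 s = 3 h 31 min 20 s.
Timecode: 03:31:20:23.

03:31:20:23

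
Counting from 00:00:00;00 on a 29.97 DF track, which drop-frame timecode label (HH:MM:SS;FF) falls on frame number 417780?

Each 10-minute DF block holds 10 × 60 × 30 − 9 × 2 = 17982 frames. 417780 ÷ 17982 → 23 full blocks, remainder 4194.
Within the partial block the first minute is 1800 frames and each further minute 1798, so 2 further minute boundaries passed. Total skipped labels = 18 × 23 + 2 × 2 = 418.
Non-drop label index = 417780 + 418 = 418198; at 30 labels/s that is 03:52:19:28, i.e. DF 03:52:19;28.

03:52:19;28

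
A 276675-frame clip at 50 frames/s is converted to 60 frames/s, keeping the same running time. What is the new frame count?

Target frames = source frames × (target rate / source rate) = 276675 × (60)/(50) = 276675 × 6/5 = 332010.

332010 frames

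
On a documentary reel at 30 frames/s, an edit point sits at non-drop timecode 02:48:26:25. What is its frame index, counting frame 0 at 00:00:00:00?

303205

Total seconds to the label: (2 × 3600 + 48 × 60 + 26) = 10106.
Frame index = 10106 × 30 + 25 = 303205.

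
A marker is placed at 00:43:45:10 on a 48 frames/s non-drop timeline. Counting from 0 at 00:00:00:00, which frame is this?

Total seconds to the label: (0 × 3600 + 43 × 60 + 45) = 2625.
Frame index = 2625 × 48 + 10 = 126010.

126010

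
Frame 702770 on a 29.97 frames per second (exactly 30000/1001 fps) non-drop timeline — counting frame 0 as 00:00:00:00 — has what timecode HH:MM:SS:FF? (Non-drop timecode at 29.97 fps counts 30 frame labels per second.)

702770 ÷ 30 = 23425 full seconds, remainder 20 frames.
23425 s = 6 h 30 min 25 s.
Timecode: 06:30:25:20.

06:30:25:20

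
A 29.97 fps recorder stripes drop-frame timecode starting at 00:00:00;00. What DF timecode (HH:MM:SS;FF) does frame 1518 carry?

00:00:50;18

Ten DF minutes hold 17982 frames, so frame 1518 lies in block 0 (frames 0–17981) with 1518 frames into that block.
The block's first minute is 1800 frames and the rest 1798 each; 1518 frames reaches minute 0, so 0 × 18 + 0 × 2 = 0 labels have been skipped so far.
Adding those back, label number 1518 + 0 = 1518 at 30 labels/s is 50 s + 18 f = 0 h 0 min 50 s frame 18, i.e. 00:00:50;18.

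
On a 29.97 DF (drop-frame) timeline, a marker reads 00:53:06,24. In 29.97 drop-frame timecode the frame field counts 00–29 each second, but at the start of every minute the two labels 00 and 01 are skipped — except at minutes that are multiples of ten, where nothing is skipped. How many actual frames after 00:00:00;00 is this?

Complete 10-minute blocks: 5, each 17982 frames → 89910.
Remaining 3 whole minutes in the current block: 1800 + 2 × 1798 = 5396 frames.
Within the current minute: 6 × 30 + 24 − 2 = 202 (labels ;00/;01 skipped at this minute). Total = 89910 + 5396 + 202 = 95508.

95508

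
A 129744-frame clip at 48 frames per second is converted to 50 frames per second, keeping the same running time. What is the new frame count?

135150 frames

Target frames = source frames × (target rate / source rate) = 129744 × (50)/(48) = 129744 × 25/24 = 135150.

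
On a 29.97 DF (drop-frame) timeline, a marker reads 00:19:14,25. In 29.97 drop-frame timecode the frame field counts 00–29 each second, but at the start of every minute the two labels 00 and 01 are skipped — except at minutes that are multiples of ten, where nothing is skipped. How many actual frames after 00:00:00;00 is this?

34609

Complete 10-minute blocks: 1, each 17982 frames → 17982.
Remaining 9 whole minutes in the current block: 1800 + 8 × 1798 = 16184 frames.
Within the current minute: 14 × 30 + 25 − 2 = 443 (labels ;00/;01 skipped at this minute). Total = 17982 + 16184 + 443 = 34609.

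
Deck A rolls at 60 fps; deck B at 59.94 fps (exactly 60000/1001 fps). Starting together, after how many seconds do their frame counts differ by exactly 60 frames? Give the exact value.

1001 seconds

The gap grows by |60000/1001 − 60| = 60/1001 frames per second.
Time for a 60-frame gap: 60 ÷ (60/1001) = 1001 s.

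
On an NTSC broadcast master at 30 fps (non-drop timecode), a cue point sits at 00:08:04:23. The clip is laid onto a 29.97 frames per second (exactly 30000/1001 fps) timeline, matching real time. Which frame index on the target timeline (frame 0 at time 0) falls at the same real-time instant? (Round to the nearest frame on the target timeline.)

frame 14528

Source frame index: (0×3600 + 8×60 + 4) × 30 + 23 = 14543.
Real time: 14543 / (30) = 14543/30 s.
Target frame: (14543/30) × (30000/1001) = 14543000/1001 ≈ 14528.472 → 14528.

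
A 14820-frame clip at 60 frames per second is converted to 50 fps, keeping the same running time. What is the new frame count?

Target frames = source frames × (target rate / source rate) = 14820 × (50)/(60) = 14820 × 5/6 = 12350.

12350 frames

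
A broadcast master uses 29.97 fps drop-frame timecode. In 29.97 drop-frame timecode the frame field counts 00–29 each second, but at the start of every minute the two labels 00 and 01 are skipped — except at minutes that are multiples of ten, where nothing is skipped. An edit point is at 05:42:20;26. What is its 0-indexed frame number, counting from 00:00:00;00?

As if non-drop at 30 labels/s: (5 × 3600 + 42 × 60 + 20) × 30 + 26 = 616226.
Minute boundaries passed: 342; those not divisible by 10: 342 − 34 = 308; dropped labels = 2 × 308 = 616.
Actual frame index = 616226 − 616 = 615610.

615610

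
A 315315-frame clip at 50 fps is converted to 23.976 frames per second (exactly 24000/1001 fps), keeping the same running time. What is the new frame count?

151200 frames

Target frames = source frames × (target rate / source rate) = 315315 × (24000/1001)/(50) = 315315 × 480/1001 = 151200.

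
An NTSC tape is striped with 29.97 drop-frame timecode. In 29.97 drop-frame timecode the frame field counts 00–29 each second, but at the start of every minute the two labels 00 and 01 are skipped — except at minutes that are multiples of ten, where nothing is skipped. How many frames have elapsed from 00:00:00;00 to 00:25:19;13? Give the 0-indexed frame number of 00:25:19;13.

As if non-drop at 30 labels/s: (0 × 3600 + 25 × 60 + 19) × 30 + 13 = 45583.
Minute boundaries passed: 25; those not divisible by 10: 25 − 2 = 23; dropped labels = 2 × 23 = 46.
Actual frame index = 45583 − 46 = 45537.

45537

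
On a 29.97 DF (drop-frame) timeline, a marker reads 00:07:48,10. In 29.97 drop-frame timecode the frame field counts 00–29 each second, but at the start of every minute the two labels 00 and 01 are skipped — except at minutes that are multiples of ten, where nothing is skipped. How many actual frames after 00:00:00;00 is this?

Complete 10-minute blocks: 0, each 17982 frames → 0.
Remaining 7 whole minutes in the current block: 1800 + 6 × 1798 = 12588 frames.
Within the current minute: 48 × 30 + 10 − 2 = 1448 (labels ;00/;01 skipped at this minute). Total = 0 + 12588 + 1448 = 14036.

14036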